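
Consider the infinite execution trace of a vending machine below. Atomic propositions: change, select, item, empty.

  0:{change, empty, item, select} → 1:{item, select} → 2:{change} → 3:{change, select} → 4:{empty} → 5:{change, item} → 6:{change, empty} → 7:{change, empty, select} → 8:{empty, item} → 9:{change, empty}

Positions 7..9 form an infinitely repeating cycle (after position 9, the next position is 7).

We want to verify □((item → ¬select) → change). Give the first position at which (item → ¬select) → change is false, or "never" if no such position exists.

4

Check (item → ¬select) → change at each position in order: 0 ✓, 1 ✓, 2 ✓, 3 ✓.
At position 4 the labels are {empty}, so (item → ¬select) → change is false there. This is the first violation.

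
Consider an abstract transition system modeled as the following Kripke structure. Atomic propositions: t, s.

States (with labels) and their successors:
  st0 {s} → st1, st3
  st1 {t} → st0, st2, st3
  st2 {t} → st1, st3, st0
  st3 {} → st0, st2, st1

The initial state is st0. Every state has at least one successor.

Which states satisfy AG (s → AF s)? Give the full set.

{st0, st1, st2, st3}

States satisfying s → AF s: {st0, st1, st2, st3}.
States satisfying AG (s → AF s): {st0, st1, st2, st3}.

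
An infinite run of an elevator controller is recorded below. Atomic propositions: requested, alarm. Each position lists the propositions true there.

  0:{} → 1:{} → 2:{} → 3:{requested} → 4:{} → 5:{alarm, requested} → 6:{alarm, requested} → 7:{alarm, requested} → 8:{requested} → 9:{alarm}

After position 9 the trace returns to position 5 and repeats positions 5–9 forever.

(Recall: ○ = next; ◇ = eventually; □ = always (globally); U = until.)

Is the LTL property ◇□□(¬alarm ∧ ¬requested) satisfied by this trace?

□□(¬alarm ∧ ¬requested) is false at every position 0..9, so it never becomes true and ◇□□(¬alarm ∧ ¬requested) fails.

Does not hold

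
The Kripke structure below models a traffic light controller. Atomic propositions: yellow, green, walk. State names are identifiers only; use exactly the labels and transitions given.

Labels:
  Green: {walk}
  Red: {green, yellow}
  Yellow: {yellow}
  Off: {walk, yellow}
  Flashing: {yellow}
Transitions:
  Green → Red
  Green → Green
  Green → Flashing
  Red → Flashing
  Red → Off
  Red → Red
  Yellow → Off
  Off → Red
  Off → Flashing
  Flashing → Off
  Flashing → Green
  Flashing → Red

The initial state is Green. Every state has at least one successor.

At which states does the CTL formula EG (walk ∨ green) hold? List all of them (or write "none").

States satisfying walk ∨ green: {Green, Red, Off}.
States satisfying EG (walk ∨ green): {Green, Red, Off}.

{Green, Red, Off}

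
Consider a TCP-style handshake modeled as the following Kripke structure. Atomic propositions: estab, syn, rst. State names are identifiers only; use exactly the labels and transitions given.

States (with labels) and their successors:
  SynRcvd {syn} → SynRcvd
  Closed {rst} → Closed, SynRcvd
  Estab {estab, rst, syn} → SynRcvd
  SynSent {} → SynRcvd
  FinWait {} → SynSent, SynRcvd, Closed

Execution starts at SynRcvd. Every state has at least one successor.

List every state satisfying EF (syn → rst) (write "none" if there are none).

{Closed, Estab, SynSent, FinWait}

States satisfying syn → rst: {Closed, Estab, SynSent, FinWait}.
States satisfying EF (syn → rst): {Closed, Estab, SynSent, FinWait}.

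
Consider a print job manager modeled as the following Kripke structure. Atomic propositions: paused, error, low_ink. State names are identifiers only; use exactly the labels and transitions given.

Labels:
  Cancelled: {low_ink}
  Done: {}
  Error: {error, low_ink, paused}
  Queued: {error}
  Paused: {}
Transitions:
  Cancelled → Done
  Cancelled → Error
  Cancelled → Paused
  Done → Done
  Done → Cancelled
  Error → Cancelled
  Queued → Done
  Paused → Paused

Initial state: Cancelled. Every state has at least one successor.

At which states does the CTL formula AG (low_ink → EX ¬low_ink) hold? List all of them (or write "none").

{Paused}

States satisfying low_ink → EX ¬low_ink: {Cancelled, Done, Queued, Paused}.
States satisfying AG (low_ink → EX ¬low_ink): {Paused}.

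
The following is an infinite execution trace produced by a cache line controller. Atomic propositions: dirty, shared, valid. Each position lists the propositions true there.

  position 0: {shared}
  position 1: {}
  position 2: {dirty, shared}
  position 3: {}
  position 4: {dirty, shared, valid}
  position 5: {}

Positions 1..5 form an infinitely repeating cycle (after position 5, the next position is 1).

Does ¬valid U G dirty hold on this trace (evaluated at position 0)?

No

Walking from position 0: at position 4, G dirty has not yet held and ¬valid fails, so ¬valid U G dirty is false.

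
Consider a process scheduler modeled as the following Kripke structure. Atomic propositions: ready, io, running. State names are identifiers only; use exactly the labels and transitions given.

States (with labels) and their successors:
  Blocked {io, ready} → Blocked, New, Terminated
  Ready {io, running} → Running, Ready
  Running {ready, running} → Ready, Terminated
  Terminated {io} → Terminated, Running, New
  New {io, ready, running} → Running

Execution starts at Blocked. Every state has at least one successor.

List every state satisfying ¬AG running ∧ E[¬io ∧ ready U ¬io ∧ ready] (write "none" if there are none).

States satisfying running: {Ready, Running, New}.
States satisfying AG running: ∅.
States satisfying ¬AG running: {Blocked, Ready, Running, Terminated, New}.
States satisfying ¬io ∧ ready: {Running}.
States satisfying E[¬io ∧ ready U ¬io ∧ ready]: {Running}.
States satisfying ¬AG running ∧ E[¬io ∧ ready U ¬io ∧ ready]: {Running}.

{Running}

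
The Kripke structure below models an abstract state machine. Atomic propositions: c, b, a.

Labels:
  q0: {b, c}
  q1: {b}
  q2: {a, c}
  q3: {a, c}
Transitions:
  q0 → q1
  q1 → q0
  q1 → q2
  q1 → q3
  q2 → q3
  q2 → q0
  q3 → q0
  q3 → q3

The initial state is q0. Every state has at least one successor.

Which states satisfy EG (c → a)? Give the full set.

{q1, q2, q3}

States satisfying c → a: {q1, q2, q3}.
States satisfying EG (c → a): {q1, q2, q3}.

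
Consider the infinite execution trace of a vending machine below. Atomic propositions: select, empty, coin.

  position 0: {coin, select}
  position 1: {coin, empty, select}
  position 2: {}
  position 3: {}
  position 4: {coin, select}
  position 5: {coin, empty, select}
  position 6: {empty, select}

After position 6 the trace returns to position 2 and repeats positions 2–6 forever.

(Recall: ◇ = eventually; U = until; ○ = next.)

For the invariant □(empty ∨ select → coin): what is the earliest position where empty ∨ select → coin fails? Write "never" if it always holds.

6

Check empty ∨ select → coin at each position in order: 0 ✓, 1 ✓, 2 ✓, 3 ✓, 4 ✓, 5 ✓.
At position 6 the labels are {empty, select}, so empty ∨ select → coin is false there. This is the first violation.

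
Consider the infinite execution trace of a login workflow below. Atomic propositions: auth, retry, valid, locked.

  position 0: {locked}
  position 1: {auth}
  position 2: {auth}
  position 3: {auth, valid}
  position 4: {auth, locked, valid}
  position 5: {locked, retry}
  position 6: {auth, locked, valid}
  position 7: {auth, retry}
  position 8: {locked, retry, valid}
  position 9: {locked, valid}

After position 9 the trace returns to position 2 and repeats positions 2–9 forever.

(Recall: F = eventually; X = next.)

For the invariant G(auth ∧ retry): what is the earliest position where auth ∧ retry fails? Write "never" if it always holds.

0

At position 0 the labels are {locked}, so auth ∧ retry is false there. This is the first violation.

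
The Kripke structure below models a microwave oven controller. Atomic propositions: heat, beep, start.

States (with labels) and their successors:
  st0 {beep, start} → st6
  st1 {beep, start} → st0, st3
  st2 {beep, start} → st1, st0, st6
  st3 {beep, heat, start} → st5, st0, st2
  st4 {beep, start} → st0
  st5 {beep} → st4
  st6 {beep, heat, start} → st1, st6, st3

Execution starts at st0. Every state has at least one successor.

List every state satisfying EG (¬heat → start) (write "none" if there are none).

States satisfying ¬heat → start: {st0, st1, st2, st3, st4, st6}.
States satisfying EG (¬heat → start): {st0, st1, st2, st3, st4, st6}.

{st0, st1, st2, st3, st4, st6}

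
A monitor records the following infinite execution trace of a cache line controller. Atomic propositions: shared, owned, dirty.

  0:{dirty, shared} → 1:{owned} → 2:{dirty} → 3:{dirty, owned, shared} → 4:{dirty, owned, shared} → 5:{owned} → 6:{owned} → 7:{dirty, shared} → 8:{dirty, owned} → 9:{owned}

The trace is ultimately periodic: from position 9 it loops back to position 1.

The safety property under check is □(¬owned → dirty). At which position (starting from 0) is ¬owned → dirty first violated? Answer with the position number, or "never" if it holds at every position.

¬owned → dirty holds at every position 0..9, and those are all the positions the trace ever visits, so the invariant □(¬owned → dirty) is never violated.

never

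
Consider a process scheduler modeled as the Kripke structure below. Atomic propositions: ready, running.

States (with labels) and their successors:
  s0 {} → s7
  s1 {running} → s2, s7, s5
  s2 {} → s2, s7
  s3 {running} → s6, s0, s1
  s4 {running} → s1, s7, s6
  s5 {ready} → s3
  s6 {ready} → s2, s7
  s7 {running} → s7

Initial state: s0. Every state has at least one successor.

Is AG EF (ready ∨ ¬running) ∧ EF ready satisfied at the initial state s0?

No

States satisfying EF (ready ∨ ¬running): {s0, s1, s2, s3, s4, s5, s6}.
States satisfying AG EF (ready ∨ ¬running): ∅.
States satisfying ready: {s5, s6}.
States satisfying EF ready: {s1, s3, s4, s5, s6}.
States satisfying AG EF (ready ∨ ¬running) ∧ EF ready: ∅.
s0 ∉ Sat(AG EF (ready ∨ ¬running) ∧ EF ready).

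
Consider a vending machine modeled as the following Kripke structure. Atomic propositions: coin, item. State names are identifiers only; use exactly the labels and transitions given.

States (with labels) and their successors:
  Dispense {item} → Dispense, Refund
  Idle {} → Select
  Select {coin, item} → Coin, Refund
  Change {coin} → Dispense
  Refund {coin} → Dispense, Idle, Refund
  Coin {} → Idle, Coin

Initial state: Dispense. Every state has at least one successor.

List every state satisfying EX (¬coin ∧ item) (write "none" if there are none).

States satisfying ¬coin ∧ item: {Dispense}.
States satisfying EX (¬coin ∧ item): {Dispense, Change, Refund}.

{Dispense, Change, Refund}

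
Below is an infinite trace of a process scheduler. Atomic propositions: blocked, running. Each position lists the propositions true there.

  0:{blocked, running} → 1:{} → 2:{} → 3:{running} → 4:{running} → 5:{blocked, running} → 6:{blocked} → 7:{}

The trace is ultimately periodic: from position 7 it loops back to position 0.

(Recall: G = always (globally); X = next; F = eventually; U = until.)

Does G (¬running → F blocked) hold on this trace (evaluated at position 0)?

Yes

¬running → F blocked holds at every position 0..7, and those are all positions ever visited, so G (¬running → F blocked) holds.
Positions where ¬running holds: 1, 2, 6, 7.
Check F blocked at each: 1→ok, 2→ok, 6→ok, 7→ok.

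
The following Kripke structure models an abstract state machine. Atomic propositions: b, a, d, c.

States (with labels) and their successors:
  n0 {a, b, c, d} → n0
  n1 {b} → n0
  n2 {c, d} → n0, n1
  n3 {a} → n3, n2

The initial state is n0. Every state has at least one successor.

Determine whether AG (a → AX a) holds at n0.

States satisfying a → AX a: {n0, n1, n2}.
States satisfying AG (a → AX a): {n0, n1, n2}.
Every state reachable from n0 satisfies a → AX a.
n0 ∈ Sat(AG (a → AX a)).

Holds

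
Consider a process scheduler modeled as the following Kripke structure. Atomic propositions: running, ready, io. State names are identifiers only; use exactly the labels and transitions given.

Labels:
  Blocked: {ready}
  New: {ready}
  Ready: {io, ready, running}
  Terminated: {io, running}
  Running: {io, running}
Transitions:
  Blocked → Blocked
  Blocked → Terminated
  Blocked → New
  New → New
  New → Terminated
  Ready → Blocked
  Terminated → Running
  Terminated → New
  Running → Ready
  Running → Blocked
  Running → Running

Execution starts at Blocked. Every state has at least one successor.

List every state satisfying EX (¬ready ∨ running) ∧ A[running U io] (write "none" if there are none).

{Terminated, Running}

States satisfying ¬ready ∨ running: {Ready, Terminated, Running}.
States satisfying EX (¬ready ∨ running): {Blocked, New, Terminated, Running}.
States satisfying running: {Ready, Terminated, Running}.
States satisfying io: {Ready, Terminated, Running}.
States satisfying A[running U io]: {Ready, Terminated, Running}.
States satisfying EX (¬ready ∨ running) ∧ A[running U io]: {Terminated, Running}.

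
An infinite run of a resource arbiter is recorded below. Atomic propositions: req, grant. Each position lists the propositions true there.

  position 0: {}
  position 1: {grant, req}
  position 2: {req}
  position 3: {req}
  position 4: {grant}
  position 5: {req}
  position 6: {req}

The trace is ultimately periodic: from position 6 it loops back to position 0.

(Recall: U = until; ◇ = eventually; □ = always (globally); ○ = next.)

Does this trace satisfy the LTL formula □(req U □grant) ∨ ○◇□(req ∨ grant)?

Does not hold

req U □grant must hold at every position from 0 onward. It fails at position 0, so □(req U □grant) is false.
The position after 0 is 1; ◇□(req ∨ grant) is false there.
At position 0: □(req U □grant) is false; ○◇□(req ∨ grant) is false; so □(req U □grant) ∨ ○◇□(req ∨ grant) is false.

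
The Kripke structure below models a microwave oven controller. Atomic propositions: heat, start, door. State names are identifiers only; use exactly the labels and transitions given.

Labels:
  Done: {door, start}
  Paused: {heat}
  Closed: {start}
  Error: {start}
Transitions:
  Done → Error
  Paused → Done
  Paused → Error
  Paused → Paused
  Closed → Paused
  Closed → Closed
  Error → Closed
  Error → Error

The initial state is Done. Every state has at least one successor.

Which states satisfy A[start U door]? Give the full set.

States satisfying start: {Done, Closed, Error}.
States satisfying door: {Done}.
States satisfying A[start U door]: {Done}.

{Done}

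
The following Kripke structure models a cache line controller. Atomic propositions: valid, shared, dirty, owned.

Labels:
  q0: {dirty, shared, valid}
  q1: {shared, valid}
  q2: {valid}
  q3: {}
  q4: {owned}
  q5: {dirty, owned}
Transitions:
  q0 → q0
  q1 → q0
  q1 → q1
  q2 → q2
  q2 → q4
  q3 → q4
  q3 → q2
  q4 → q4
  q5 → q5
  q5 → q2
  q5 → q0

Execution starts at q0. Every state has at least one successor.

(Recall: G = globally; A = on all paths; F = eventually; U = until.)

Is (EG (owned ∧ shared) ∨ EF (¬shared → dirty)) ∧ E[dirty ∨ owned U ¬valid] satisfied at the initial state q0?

No

States satisfying owned ∧ shared: ∅.
States satisfying EG (owned ∧ shared): ∅.
States satisfying ¬shared → dirty: {q0, q1, q5}.
States satisfying EF (¬shared → dirty): {q0, q1, q5}.
States satisfying EG (owned ∧ shared) ∨ EF (¬shared → dirty): {q0, q1, q5}.
States satisfying dirty ∨ owned: {q0, q4, q5}.
States satisfying ¬valid: {q3, q4, q5}.
States satisfying E[dirty ∨ owned U ¬valid]: {q3, q4, q5}.
States satisfying (EG (owned ∧ shared) ∨ EF (¬shared → dirty)) ∧ E[dirty ∨ owned U ¬valid]: {q5}.
q0 ∉ Sat((EG (owned ∧ shared) ∨ EF (¬shared → dirty)) ∧ E[dirty ∨ owned U ¬valid]).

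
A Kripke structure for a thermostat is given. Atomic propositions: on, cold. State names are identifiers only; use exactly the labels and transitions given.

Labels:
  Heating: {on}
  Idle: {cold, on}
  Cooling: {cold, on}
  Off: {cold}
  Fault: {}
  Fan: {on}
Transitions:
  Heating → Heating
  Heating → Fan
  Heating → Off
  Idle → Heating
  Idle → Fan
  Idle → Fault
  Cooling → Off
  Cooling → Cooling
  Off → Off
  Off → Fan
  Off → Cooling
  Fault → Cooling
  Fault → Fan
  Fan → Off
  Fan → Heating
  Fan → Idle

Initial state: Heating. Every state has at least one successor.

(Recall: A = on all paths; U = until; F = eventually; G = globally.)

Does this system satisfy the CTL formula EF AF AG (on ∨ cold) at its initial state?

States satisfying AF AG (on ∨ cold): ∅.
States satisfying EF AF AG (on ∨ cold): ∅.
No suitable path/successor from Heating witnesses the formula.
Heating ∉ Sat(EF AF AG (on ∨ cold)).

Violated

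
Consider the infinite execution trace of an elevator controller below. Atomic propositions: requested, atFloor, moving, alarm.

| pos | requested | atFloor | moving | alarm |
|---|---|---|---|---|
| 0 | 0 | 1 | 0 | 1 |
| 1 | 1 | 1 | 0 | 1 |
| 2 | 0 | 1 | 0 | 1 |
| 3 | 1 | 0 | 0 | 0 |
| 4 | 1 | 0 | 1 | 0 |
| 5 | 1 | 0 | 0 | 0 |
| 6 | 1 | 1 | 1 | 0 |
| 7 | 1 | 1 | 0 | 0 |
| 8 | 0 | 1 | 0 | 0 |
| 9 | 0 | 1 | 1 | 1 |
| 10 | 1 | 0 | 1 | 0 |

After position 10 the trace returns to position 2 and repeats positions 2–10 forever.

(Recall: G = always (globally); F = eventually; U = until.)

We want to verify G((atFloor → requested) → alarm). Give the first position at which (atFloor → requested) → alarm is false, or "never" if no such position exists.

Check (atFloor → requested) → alarm at each position in order: 0 ✓, 1 ✓, 2 ✓.
At position 3 the labels are {requested}, so (atFloor → requested) → alarm is false there. This is the first violation.

3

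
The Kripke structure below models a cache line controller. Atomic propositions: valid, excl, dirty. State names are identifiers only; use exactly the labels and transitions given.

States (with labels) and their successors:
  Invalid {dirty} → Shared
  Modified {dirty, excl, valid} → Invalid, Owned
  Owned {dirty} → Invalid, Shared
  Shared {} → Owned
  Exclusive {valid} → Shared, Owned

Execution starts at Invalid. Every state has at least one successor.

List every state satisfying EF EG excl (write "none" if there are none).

none

States satisfying EG excl: ∅.
States satisfying EF EG excl: ∅.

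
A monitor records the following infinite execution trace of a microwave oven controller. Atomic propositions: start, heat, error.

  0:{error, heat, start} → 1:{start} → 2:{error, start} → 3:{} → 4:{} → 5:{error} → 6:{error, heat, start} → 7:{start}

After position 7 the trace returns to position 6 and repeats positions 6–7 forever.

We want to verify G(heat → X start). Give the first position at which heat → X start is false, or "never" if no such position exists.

never

heat → X start holds at every position 0..7, and those are all the positions the trace ever visits, so the invariant G(heat → X start) is never violated.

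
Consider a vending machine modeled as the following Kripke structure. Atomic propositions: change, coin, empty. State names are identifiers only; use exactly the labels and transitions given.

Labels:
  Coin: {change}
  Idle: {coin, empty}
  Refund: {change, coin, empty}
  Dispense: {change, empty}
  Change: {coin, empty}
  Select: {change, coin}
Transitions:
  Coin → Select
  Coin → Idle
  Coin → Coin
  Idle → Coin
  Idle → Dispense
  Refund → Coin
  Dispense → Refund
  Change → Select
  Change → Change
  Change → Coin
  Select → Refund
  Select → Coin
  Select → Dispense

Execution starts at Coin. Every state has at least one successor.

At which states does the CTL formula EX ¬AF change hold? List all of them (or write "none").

States satisfying ¬AF change: {Change}.
States satisfying EX ¬AF change: {Change}.

{Change}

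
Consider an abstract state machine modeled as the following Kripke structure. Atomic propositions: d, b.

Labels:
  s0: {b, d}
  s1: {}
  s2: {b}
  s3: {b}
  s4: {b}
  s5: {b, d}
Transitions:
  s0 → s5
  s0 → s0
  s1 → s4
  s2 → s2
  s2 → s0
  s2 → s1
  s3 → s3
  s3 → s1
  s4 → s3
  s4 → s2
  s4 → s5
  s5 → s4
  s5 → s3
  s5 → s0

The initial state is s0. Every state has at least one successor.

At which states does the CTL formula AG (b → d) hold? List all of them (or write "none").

none

States satisfying b → d: {s0, s1, s5}.
States satisfying AG (b → d): ∅.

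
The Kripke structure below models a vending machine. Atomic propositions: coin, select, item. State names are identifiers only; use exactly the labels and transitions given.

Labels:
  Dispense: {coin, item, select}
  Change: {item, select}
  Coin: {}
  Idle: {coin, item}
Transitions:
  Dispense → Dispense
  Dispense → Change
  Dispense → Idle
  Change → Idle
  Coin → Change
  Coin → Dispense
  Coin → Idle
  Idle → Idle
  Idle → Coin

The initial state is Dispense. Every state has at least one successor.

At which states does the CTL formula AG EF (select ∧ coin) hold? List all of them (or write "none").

{Dispense, Change, Coin, Idle}

States satisfying EF (select ∧ coin): {Dispense, Change, Coin, Idle}.
States satisfying AG EF (select ∧ coin): {Dispense, Change, Coin, Idle}.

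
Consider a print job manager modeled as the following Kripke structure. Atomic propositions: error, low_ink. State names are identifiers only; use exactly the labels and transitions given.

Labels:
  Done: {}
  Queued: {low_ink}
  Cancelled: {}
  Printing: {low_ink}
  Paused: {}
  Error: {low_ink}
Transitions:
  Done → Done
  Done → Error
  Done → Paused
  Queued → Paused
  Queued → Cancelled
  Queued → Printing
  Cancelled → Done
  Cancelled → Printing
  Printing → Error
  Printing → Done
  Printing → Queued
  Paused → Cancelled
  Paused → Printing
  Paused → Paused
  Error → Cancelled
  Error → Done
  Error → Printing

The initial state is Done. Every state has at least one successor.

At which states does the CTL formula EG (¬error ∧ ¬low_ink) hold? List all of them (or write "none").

{Done, Cancelled, Paused}

States satisfying ¬error ∧ ¬low_ink: {Done, Cancelled, Paused}.
States satisfying EG (¬error ∧ ¬low_ink): {Done, Cancelled, Paused}.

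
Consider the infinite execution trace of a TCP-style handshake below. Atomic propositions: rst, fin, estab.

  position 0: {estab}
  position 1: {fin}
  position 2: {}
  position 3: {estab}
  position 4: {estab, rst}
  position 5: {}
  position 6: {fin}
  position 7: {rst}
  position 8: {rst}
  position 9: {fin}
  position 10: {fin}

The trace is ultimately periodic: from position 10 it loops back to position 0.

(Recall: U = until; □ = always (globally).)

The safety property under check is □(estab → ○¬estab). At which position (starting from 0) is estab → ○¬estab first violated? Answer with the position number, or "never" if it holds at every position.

3

Check estab → ○¬estab at each position in order: 0 ✓, 1 ✓, 2 ✓.
At position 3 the labels are {estab} and the next position 4 has {estab, rst}, so estab → ○¬estab is false there. This is the first violation.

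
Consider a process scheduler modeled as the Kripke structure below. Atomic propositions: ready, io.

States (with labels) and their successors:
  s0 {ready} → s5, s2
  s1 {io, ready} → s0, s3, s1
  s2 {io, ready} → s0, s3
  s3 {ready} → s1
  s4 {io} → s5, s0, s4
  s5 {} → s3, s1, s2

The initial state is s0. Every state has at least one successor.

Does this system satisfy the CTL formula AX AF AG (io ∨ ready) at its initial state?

States satisfying AF AG (io ∨ ready): ∅.
States satisfying AX AF AG (io ∨ ready): ∅.
s0 ∉ Sat(AX AF AG (io ∨ ready)).

Violated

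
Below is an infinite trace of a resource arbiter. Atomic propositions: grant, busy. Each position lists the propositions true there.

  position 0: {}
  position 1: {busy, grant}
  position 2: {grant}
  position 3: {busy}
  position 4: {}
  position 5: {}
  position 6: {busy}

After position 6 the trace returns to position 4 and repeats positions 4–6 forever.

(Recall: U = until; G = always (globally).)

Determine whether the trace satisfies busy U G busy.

Walking from position 0: at position 0, G busy has not yet held and busy fails, so busy U G busy is false.

No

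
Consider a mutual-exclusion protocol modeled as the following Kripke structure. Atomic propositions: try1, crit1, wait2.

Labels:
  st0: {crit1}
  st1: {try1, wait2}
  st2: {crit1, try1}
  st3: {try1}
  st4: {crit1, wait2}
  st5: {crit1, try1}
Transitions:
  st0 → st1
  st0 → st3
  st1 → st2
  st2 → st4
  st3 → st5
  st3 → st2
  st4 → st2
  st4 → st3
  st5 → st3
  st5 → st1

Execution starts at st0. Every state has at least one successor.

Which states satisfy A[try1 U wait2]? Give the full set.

States satisfying try1: {st1, st2, st3, st5}.
States satisfying wait2: {st1, st4}.
States satisfying A[try1 U wait2]: {st1, st2, st4}.

{st1, st2, st4}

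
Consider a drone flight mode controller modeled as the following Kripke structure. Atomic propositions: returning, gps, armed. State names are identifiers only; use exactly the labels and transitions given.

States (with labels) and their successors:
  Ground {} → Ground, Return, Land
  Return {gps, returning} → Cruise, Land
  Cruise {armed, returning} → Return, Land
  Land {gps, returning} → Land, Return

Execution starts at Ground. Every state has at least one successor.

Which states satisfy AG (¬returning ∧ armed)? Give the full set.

none

States satisfying ¬returning ∧ armed: ∅.
States satisfying AG (¬returning ∧ armed): ∅.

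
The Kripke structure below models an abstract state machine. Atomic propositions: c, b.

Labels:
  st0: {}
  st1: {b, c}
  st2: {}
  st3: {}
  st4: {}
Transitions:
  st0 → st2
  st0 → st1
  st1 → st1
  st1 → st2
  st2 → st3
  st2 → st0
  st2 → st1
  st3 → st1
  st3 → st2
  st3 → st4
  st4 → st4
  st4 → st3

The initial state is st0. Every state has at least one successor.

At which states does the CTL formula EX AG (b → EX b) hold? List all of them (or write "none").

States satisfying AG (b → EX b): {st0, st1, st2, st3, st4}.
States satisfying EX AG (b → EX b): {st0, st1, st2, st3, st4}.

{st0, st1, st2, st3, st4}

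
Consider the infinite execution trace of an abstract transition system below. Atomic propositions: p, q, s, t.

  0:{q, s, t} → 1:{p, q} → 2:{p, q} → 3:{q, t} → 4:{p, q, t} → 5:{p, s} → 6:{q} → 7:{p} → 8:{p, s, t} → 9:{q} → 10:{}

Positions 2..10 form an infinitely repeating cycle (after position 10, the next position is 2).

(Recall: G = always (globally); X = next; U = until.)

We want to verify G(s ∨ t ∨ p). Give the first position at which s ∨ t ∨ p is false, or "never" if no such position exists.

6

Check s ∨ t ∨ p at each position in order: 0 ✓, 1 ✓, 2 ✓, 3 ✓, 4 ✓, 5 ✓.
At position 6 the labels are {q}, so s ∨ t ∨ p is false there. This is the first violation.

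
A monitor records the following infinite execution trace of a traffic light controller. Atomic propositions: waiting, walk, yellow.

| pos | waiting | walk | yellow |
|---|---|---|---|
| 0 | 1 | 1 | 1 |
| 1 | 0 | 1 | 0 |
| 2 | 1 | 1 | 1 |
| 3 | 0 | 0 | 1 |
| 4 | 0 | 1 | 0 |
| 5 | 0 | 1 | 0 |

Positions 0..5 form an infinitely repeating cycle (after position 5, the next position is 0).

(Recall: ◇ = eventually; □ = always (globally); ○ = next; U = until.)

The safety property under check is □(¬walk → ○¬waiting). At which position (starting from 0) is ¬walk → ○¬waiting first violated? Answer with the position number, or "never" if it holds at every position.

never

¬walk → ○¬waiting holds at every position 0..5, and those are all the positions the trace ever visits, so the invariant □(¬walk → ○¬waiting) is never violated.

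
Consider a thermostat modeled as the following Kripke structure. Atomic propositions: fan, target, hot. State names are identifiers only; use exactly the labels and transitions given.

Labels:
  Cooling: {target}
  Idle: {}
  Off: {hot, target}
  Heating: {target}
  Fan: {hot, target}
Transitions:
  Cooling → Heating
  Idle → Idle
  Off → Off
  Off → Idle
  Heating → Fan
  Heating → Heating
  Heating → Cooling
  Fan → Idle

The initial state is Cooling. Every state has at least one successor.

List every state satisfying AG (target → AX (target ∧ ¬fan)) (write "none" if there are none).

{Idle}

States satisfying target → AX (target ∧ ¬fan): {Cooling, Idle, Heating}.
States satisfying AG (target → AX (target ∧ ¬fan)): {Idle}.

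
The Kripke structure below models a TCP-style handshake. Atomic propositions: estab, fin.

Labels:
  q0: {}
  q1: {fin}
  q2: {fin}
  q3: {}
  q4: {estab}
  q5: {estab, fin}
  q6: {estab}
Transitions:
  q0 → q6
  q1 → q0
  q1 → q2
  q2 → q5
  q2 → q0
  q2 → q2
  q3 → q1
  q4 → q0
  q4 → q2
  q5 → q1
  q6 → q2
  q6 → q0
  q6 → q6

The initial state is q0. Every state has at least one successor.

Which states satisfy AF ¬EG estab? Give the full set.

{q0, q1, q2, q3, q4, q5}

States satisfying ¬EG estab: {q0, q1, q2, q3, q4, q5}.
States satisfying AF ¬EG estab: {q0, q1, q2, q3, q4, q5}.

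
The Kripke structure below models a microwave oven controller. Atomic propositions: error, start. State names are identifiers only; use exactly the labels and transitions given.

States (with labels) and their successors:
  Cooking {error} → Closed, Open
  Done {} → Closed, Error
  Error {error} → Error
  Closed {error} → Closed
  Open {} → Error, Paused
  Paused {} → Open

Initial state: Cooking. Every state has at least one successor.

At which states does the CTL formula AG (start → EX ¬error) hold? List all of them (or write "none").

States satisfying start → EX ¬error: {Cooking, Done, Error, Closed, Open, Paused}.
States satisfying AG (start → EX ¬error): {Cooking, Done, Error, Closed, Open, Paused}.

{Cooking, Done, Error, Closed, Open, Paused}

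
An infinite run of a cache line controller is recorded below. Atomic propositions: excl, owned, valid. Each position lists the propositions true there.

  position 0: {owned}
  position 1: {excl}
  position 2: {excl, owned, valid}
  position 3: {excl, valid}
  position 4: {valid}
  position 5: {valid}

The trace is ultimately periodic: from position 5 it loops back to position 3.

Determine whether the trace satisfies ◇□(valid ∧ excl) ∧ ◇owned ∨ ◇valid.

valid holds at position 2, which is reachable from 0, so ◇valid holds.
At position 0: ◇□(valid ∧ excl) ∧ ◇owned is false; ◇valid is true; so ◇□(valid ∧ excl) ∧ ◇owned ∨ ◇valid is true.

Satisfied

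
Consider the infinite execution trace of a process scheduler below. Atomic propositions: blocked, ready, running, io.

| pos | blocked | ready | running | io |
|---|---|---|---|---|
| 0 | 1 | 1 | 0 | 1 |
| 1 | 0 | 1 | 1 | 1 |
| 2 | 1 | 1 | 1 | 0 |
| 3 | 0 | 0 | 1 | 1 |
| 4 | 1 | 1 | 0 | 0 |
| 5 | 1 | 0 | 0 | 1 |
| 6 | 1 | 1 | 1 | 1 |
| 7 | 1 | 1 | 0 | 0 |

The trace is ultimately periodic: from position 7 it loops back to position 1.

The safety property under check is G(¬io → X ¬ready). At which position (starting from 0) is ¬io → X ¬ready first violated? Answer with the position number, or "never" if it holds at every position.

7

Check ¬io → X ¬ready at each position in order: 0 ✓, 1 ✓, 2 ✓, 3 ✓, 4 ✓, 5 ✓, 6 ✓.
At position 7 the labels are {blocked, ready} and the next position 1 has {io, ready, running}, so ¬io → X ¬ready is false there. This is the first violation.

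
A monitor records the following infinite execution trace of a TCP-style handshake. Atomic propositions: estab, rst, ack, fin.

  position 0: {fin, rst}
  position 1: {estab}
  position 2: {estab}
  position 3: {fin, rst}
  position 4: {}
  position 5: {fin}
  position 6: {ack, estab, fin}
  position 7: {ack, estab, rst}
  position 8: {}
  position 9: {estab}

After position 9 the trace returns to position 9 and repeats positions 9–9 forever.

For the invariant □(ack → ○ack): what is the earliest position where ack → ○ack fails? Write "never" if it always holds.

Check ack → ○ack at each position in order: 0 ✓, 1 ✓, 2 ✓, 3 ✓, 4 ✓, 5 ✓, 6 ✓.
At position 7 the labels are {ack, estab, rst} and the next position 8 has {}, so ack → ○ack is false there. This is the first violation.

7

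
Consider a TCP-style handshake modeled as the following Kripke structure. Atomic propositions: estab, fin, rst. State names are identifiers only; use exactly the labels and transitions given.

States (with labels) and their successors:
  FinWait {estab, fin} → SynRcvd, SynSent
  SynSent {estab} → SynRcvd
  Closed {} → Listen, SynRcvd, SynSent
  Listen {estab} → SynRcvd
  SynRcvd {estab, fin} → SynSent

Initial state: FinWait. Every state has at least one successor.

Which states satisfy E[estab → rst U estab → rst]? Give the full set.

States satisfying estab → rst: {Closed}.
States satisfying E[estab → rst U estab → rst]: {Closed}.

{Closed}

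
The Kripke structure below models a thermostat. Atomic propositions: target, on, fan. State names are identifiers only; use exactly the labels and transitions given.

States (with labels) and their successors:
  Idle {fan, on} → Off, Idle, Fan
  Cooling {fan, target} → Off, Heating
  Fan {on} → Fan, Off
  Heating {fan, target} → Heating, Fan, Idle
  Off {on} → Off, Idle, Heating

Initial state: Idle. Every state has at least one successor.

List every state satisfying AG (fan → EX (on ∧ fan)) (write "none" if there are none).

{Idle, Fan, Heating, Off}

States satisfying fan → EX (on ∧ fan): {Idle, Fan, Heating, Off}.
States satisfying AG (fan → EX (on ∧ fan)): {Idle, Fan, Heating, Off}.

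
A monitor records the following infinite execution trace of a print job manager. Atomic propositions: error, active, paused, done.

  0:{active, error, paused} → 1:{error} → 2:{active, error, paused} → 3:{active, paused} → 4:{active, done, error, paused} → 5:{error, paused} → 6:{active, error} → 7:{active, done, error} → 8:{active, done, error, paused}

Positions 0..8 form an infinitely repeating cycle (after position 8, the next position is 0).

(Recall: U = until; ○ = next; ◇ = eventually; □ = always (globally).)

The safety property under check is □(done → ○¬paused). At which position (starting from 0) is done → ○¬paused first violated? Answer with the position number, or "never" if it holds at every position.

Check done → ○¬paused at each position in order: 0 ✓, 1 ✓, 2 ✓, 3 ✓.
At position 4 the labels are {active, done, error, paused} and the next position 5 has {error, paused}, so done → ○¬paused is false there. This is the first violation.

4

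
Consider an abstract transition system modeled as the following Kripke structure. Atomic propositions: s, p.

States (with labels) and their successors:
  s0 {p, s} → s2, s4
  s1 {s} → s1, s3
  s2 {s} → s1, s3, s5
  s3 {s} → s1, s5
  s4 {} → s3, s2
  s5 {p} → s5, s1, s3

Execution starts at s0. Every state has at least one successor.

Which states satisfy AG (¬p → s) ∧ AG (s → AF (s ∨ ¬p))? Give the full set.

{s1, s2, s3, s5}

States satisfying ¬p → s: {s0, s1, s2, s3, s5}.
States satisfying AG (¬p → s): {s1, s2, s3, s5}.
States satisfying s → AF (s ∨ ¬p): {s0, s1, s2, s3, s4, s5}.
States satisfying AG (s → AF (s ∨ ¬p)): {s0, s1, s2, s3, s4, s5}.
States satisfying AG (¬p → s) ∧ AG (s → AF (s ∨ ¬p)): {s1, s2, s3, s5}.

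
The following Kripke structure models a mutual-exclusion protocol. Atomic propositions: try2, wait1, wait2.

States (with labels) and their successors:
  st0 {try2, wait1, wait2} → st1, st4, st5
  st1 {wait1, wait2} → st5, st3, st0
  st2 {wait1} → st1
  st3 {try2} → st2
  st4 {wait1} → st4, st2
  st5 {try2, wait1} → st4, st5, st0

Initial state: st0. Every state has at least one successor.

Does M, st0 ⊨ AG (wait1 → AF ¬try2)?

Does not hold

States satisfying wait1 → AF ¬try2: {st1, st2, st3, st4}.
States satisfying AG (wait1 → AF ¬try2): ∅.
st0 is reachable from st0 and violates wait1 → AF ¬try2, so AG fails at st0.
st0 ∉ Sat(AG (wait1 → AF ¬try2)).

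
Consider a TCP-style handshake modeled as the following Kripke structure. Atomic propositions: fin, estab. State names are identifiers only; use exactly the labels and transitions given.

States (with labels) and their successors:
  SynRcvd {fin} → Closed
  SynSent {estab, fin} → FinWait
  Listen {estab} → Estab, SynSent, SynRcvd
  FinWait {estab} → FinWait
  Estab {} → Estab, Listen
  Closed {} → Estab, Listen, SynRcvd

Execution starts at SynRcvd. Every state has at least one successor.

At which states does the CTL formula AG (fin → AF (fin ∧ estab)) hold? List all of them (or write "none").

States satisfying fin → AF (fin ∧ estab): {SynSent, Listen, FinWait, Estab, Closed}.
States satisfying AG (fin → AF (fin ∧ estab)): {SynSent, FinWait}.

{SynSent, FinWait}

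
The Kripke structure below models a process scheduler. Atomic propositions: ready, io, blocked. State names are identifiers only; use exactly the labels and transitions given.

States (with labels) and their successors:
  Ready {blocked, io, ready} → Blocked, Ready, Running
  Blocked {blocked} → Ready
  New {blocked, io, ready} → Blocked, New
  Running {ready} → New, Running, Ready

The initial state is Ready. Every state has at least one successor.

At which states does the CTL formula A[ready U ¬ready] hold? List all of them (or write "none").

States satisfying ready: {Ready, New, Running}.
States satisfying ¬ready: {Blocked}.
States satisfying A[ready U ¬ready]: {Blocked}.

{Blocked}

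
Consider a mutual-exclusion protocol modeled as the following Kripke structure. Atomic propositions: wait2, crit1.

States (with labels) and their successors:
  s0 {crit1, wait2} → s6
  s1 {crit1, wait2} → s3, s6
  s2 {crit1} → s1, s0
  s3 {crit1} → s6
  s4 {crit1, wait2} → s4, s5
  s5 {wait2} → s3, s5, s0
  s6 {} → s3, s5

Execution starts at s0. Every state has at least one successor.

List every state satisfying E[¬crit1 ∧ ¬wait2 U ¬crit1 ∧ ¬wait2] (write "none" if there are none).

States satisfying ¬crit1 ∧ ¬wait2: {s6}.
States satisfying E[¬crit1 ∧ ¬wait2 U ¬crit1 ∧ ¬wait2]: {s6}.

{s6}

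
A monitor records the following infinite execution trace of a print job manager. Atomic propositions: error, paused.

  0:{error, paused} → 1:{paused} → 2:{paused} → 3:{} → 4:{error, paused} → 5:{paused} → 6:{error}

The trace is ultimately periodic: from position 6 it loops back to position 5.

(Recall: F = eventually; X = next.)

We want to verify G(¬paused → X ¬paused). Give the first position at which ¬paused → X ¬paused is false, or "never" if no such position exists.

Check ¬paused → X ¬paused at each position in order: 0 ✓, 1 ✓, 2 ✓.
At position 3 the labels are {} and the next position 4 has {error, paused}, so ¬paused → X ¬paused is false there. This is the first violation.

3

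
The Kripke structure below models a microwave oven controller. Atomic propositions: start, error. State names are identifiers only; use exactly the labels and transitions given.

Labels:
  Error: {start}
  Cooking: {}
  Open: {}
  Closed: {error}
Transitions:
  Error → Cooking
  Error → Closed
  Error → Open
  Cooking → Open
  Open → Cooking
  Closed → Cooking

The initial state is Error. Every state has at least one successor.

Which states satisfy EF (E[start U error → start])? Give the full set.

{Error, Cooking, Open, Closed}

States satisfying E[start U error → start]: {Error, Cooking, Open}.
States satisfying EF (E[start U error → start]): {Error, Cooking, Open, Closed}.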